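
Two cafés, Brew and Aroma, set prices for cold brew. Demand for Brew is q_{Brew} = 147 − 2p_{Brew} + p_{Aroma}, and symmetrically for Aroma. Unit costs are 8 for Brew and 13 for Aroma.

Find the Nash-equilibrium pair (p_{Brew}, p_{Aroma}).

Brew's profit: π = (p_{Brew} − 8)(147 − 2p_{Brew} + p_{Aroma}).
∂π/∂p_{Brew} = 163 − 4p_{Brew} + p_{Aroma} = 0 ⇒ p_{Brew} = 40.75 + 0.25p_{Aroma}.
Similarly p_{Aroma} = 43.25 + 0.25p_{Brew}.
Plugging p_{Aroma} into Brew's best response: p_{Brew} = 40.75 + 0.25(43.25 + 0.25p_{Brew}) ⇒ 0.9375p_{Brew} = 51.5625, so p_{Brew} = 55.
Then p_{Aroma} = 43.25 + 0.25·55 = 57.

55, 57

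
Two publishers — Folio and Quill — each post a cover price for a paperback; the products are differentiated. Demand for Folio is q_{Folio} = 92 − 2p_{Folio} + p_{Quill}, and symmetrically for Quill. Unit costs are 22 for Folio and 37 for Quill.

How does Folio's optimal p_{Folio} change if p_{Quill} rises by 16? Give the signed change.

4

Folio's profit: π = (p_{Folio} − 22)(92 − 2p_{Folio} + p_{Quill}).
∂π/∂p_{Folio} = 136 − 4p_{Folio} + p_{Quill} = 0 ⇒ p_{Folio} = 34 + 0.25p_{Quill}.
The reaction-function slope is 0.25, so a 16-unit rise in p_{Quill} moves p_{Folio} by 0.25 × 16 = 4. Folio's best response rises — the actions are strategic complements.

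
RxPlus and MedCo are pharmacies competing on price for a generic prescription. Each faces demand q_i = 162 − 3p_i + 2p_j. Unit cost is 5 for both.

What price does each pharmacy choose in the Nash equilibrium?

RxPlus's profit: π = (p_{RxPlus} − 5)(162 − 3p_{RxPlus} + 2p_{MedCo}).
∂π/∂p_{RxPlus} = 177 − 6p_{RxPlus} + 2p_{MedCo} = 0 ⇒ p_{RxPlus} = 29.5 + (1/3)p_{MedCo}.
Setting p_{RxPlus} = p_{MedCo} in the reaction function: p_{RxPlus} = 29.5 + (1/3)p_{RxPlus}, so p_{RxPlus} = 29.5 / (2/3) = 44.25.

44.25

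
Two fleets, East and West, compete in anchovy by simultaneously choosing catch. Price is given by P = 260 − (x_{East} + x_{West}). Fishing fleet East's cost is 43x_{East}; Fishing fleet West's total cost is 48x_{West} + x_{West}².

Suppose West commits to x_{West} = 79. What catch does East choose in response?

69

Fishing fleet East's profit: π = x_{East}(260 − (x_{East} + x_{West})) − 43x_{East}.
∂π/∂x_{East} = 217 − 2x_{East} − x_{West} = 0, so x_{East} = 108.5 − 0.5x_{West}.
At x_{West} = 79: x_{East} = 108.5 − 0.5·79 = 69.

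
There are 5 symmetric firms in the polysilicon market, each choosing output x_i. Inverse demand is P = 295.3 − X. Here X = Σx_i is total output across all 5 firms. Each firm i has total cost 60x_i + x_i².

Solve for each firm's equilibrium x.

29.4125

A representative firm's profit is π_i = x_i(295.3 − X) − 60x_i − x_i², with X = x_i + Σ_{j≠i} x_j.
First-order condition: 235.3 − 4x_i − Σ_{j≠i} x_j = 0.
In a symmetric equilibrium every firm chooses the same x, so Σ_{j≠i} x_j = 4x. The condition becomes 235.3 − 8x = 0, giving x = 235.3/8 = 29.4125.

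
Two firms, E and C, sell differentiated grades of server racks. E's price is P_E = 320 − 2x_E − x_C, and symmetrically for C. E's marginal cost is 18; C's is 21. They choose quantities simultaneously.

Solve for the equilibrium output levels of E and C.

Firm E's profit: π = x_E(320 − 2x_E − x_C) − 18x_E.
∂π/∂x_E = 302 − 4x_E − x_C = 0 ⇒ x_E = 75.5 − 0.25x_C.
Similarly x_C = 74.75 − 0.25x_E.
Substituting the second reaction function into the first: x_E = 75.5 − 0.25(74.75 − 0.25x_E), which gives 0.9375x_E = 56.8125 ⇒ x_E = 60.6.
Then x_C = 74.75 − 0.25·60.6 = 59.6.

60.6, 59.6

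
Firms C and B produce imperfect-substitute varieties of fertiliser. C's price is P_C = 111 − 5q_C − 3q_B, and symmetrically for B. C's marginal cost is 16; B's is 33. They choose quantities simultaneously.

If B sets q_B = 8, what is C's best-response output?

7.1

Firm C's profit: π = q_C(111 − 5q_C − 3q_B) − 16q_C.
∂π/∂q_C = 95 − 10q_C − 3q_B = 0 ⇒ q_C = 9.5 − 0.3q_B.
At q_B = 8: q_C = 9.5 − 0.3·8 = 7.1.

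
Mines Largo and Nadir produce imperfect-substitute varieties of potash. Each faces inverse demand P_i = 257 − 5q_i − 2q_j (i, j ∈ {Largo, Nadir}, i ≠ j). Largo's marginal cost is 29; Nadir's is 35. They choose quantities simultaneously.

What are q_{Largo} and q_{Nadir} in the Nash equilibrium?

Mine Largo's profit: π = q_{Largo}(257 − 5q_{Largo} − 2q_{Nadir}) − 29q_{Largo}.
∂π/∂q_{Largo} = 228 − 10q_{Largo} − 2q_{Nadir} = 0 ⇒ q_{Largo} = 22.8 − 0.2q_{Nadir}.
Similarly q_{Nadir} = 22.2 − 0.2q_{Largo}.
Substituting the second reaction function into the first: q_{Largo} = 22.8 − 0.2(22.2 − 0.2q_{Largo}), which gives 0.96q_{Largo} = 18.36 ⇒ q_{Largo} = 19.125.
Then q_{Nadir} = 22.2 − 0.2·19.125 = 18.375.

19.125, 18.375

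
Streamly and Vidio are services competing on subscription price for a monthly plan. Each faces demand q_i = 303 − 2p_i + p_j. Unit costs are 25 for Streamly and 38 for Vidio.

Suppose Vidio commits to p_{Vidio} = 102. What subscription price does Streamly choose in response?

Streamly's profit: π = (p_{Streamly} − 25)(303 − 2p_{Streamly} + p_{Vidio}).
∂π/∂p_{Streamly} = 353 − 4p_{Streamly} + p_{Vidio} = 0 ⇒ p_{Streamly} = 88.25 + 0.25p_{Vidio}.
At p_{Vidio} = 102: p_{Streamly} = 88.25 + 0.25·102 = 113.75.

113.75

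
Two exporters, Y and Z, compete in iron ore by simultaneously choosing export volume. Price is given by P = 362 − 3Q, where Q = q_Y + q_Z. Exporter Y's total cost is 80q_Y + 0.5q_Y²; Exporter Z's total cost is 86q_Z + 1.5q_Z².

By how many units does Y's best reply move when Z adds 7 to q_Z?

-3

Exporter Y's profit: π = q_Y(362 − 3(q_Y + q_Z)) − 80q_Y − 0.5q_Y².
∂π/∂q_Y = 282 − 7q_Y − 3q_Z = 0, so q_Y = 282/7 − (3/7)q_Z.
The reaction-function slope is −3/7, so a 7-unit rise in q_Z moves q_Y by −3/7 × 7 = −3. Y's best response falls — the actions are strategic substitutes.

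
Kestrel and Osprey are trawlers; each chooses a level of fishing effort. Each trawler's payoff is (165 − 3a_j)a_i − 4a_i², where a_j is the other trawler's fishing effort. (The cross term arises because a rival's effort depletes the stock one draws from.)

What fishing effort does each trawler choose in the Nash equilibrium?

Kestrel's payoff is (165 − 3a_O)a_K − 4a_K².
∂π/∂a_K = 165 − 3a_O − 8a_K = 0, so a_K = 20.625 − 0.375a_O.
Setting a_K = a_O in the reaction function: a_K = 20.625 − 0.375a_K, so a_K = 20.625 / 1.375 = 15.

15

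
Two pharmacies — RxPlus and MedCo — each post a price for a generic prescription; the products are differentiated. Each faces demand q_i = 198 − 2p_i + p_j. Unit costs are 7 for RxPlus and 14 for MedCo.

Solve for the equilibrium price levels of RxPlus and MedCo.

71.6, 74.4

RxPlus's profit: π = (p_{RxPlus} − 7)(198 − 2p_{RxPlus} + p_{MedCo}).
∂π/∂p_{RxPlus} = 212 − 4p_{RxPlus} + p_{MedCo} = 0 ⇒ p_{RxPlus} = 53 + 0.25p_{MedCo}.
Similarly p_{MedCo} = 56.5 + 0.25p_{RxPlus}.
Plugging p_{MedCo} into RxPlus's best response: p_{RxPlus} = 53 + 0.25(56.5 + 0.25p_{RxPlus}) ⇒ 0.9375p_{RxPlus} = 67.125, so p_{RxPlus} = 71.6.
Then p_{MedCo} = 56.5 + 0.25·71.6 = 74.4.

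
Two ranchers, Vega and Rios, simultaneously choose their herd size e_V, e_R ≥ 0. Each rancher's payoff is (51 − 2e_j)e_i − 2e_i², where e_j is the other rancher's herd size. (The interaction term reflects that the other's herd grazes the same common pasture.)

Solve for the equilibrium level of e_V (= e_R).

Vega's payoff is (51 − 2e_R)e_V − 2e_V².
∂π/∂e_V = 51 − 2e_R − 4e_V = 0, so e_V = 12.75 − 0.5e_R.
By symmetry e_R = e_V; substituting into the reaction function, 1.5e_V = 12.75 and e_V = 8.5.

8.5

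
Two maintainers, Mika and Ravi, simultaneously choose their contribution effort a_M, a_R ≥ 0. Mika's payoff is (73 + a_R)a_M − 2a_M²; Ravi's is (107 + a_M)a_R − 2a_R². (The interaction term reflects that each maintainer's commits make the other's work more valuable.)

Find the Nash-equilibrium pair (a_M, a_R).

26.6, 33.4

Expanding Mika's payoff: 73a_M + a_Ra_M − 2a_M².
∂π/∂a_M = 73 + a_R − 4a_M = 0, so a_M = 18.25 + 0.25a_R.
Likewise for Ravi: a_R = 26.75 + 0.25a_M.
Solving the two reaction functions simultaneously: (1 − (0.25)(0.25))a_M = 18.25 + 0.25·26.75, so 0.9375a_M = 24.9375 and a_M = 26.6.
Then a_R = 26.75 + 0.25·26.6 = 33.4.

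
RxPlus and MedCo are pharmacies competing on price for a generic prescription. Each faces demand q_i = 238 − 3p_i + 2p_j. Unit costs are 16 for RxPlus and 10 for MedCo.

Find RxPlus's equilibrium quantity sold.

RxPlus's profit: π = (p_{RxPlus} − 16)(238 − 3p_{RxPlus} + 2p_{MedCo}).
∂π/∂p_{RxPlus} = 286 − 6p_{RxPlus} + 2p_{MedCo} = 0 ⇒ p_{RxPlus} = 143/3 + (1/3)p_{MedCo}.
Similarly p_{MedCo} = 134/3 + (1/3)p_{RxPlus}.
Solving the two reaction functions simultaneously: (1 − (1/3)(1/3))p_{RxPlus} = 143/3 + (1/3)·(134/3), so (8/9)p_{RxPlus} = 563/9 and p_{RxPlus} = 70.375.
Then p_{MedCo} = 134/3 + (1/3)·70.375 = 68.125.
q_{RxPlus} = 238 − 3·70.375 + 2·68.125 = 163.125.

163.125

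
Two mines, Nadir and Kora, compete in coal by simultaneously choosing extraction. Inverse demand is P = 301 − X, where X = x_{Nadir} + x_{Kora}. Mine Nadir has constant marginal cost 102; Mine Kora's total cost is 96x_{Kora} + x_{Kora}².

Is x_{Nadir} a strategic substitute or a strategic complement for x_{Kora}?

strategic substitutes

Mine Nadir's profit: π = x_{Nadir}(301 − (x_{Nadir} + x_{Kora})) − 102x_{Nadir}.
∂π/∂x_{Nadir} = 199 − 2x_{Nadir} − x_{Kora} = 0, so x_{Nadir} = 99.5 − 0.5x_{Kora}.
The best-response slope dx_{Nadir}/dx_{Kora} = −0.5 < 0: the reaction function is downward-sloping, so the choices are strategic substitutes.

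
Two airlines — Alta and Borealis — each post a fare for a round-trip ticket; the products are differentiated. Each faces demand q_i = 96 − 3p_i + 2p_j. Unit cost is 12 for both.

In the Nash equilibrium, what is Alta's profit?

Alta's profit: π = (p_{Alta} − 12)(96 − 3p_{Alta} + 2p_{Borealis}).
∂π/∂p_{Alta} = 132 − 6p_{Alta} + 2p_{Borealis} = 0 ⇒ p_{Alta} = 22 + (1/3)p_{Borealis}.
By symmetry p_{Borealis} = p_{Alta}; substituting into the reaction function, (2/3)p_{Alta} = 22 and p_{Alta} = 33.
q_{Alta} = 96 − 3·33 + 2·33 = 63.
Profit = (33 − 12)·63 = 1323.

1323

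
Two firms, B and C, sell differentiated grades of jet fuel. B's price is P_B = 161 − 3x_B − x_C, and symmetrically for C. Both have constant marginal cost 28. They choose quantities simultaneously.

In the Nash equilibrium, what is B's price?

Firm B's profit: π = x_B(161 − 3x_B − x_C) − 28x_B.
∂π/∂x_B = 133 − 6x_B − x_C = 0 ⇒ x_B = 133/6 − (1/6)x_C.
The game is symmetric, so in equilibrium x_C = x_B: the reaction function gives (7/6)x_B = 133/6, hence x_B = 19.
P_B = 161 − 3·19 − 19 = 85.

85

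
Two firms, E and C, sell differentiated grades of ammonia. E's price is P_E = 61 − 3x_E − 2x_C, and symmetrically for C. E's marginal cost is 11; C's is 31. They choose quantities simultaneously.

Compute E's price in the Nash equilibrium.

33.5

Firm E's profit: π = x_E(61 − 3x_E − 2x_C) − 11x_E.
∂π/∂x_E = 50 − 6x_E − 2x_C = 0 ⇒ x_E = 25/3 − (1/3)x_C.
Similarly x_C = 5 − (1/3)x_E.
Plugging x_C into E's best response: x_E = 25/3 − (1/3)(5 − (1/3)x_E) ⇒ (8/9)x_E = 20/3, so x_E = 7.5.
Then x_C = 5 − (1/3)·7.5 = 2.5.
P_E = 61 − 3·7.5 − 2·2.5 = 33.5.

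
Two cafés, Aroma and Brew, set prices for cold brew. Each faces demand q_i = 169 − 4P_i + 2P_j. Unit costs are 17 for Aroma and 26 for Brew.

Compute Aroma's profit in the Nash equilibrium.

Aroma's profit: π = (P_{Aroma} − 17)(169 − 4P_{Aroma} + 2P_{Brew}).
∂π/∂P_{Aroma} = 237 − 8P_{Aroma} + 2P_{Brew} = 0 ⇒ P_{Aroma} = 29.625 + 0.25P_{Brew}.
Similarly P_{Brew} = 34.125 + 0.25P_{Aroma}.
Solving the two reaction functions simultaneously: (1 − (0.25)(0.25))P_{Aroma} = 29.625 + 0.25·34.125, so 0.9375P_{Aroma} = 1221/32 and P_{Aroma} = 40.7.
Then P_{Brew} = 34.125 + 0.25·40.7 = 44.3.
q_{Aroma} = 169 − 4·40.7 + 2·44.3 = 94.8.
Profit = (40.7 − 17)·94.8 = 2246.76.

2246.76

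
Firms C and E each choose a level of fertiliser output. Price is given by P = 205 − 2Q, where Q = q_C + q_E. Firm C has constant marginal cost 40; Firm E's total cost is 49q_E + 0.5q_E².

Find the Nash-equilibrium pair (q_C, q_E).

32.0625, 18.375

Firm C's profit: π = q_C(205 − 2(q_C + q_E)) − 40q_C.
∂π/∂q_C = 165 − 4q_C − 2q_E = 0, so q_C = 41.25 − 0.5q_E.
For E: ∂π/∂q_E = 156 − 5q_E − 2q_C = 0 ⇒ q_E = 31.2 − 0.4q_C.
Solving the two reaction functions simultaneously: (1 − (−0.5)(−0.4))q_C = 41.25 − 0.5·31.2, so 0.8q_C = 25.65 and q_C = 32.0625.
Then q_E = 31.2 − 0.4·32.0625 = 18.375.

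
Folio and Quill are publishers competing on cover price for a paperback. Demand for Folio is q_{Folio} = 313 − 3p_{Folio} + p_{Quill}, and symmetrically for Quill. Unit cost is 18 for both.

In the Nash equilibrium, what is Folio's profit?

9207.48

Folio's profit: π = (p_{Folio} − 18)(313 − 3p_{Folio} + p_{Quill}).
∂π/∂p_{Folio} = 367 − 6p_{Folio} + p_{Quill} = 0 ⇒ p_{Folio} = 367/6 + (1/6)p_{Quill}.
Setting p_{Folio} = p_{Quill} in the reaction function: p_{Folio} = 367/6 + (1/6)p_{Folio}, so p_{Folio} = (367/6) / (5/6) = 73.4.
q_{Folio} = 313 − 3·73.4 + 73.4 = 166.2.
Profit = (73.4 − 18)·166.2 = 9207.48.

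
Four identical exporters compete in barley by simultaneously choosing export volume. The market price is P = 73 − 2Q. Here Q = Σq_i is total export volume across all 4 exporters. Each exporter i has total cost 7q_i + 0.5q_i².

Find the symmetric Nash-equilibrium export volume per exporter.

6

A representative exporter's profit is π_i = q_i(73 − 2Q) − 7q_i − 0.5q_i², with Q = q_i + Σ_{j≠i} q_j.
First-order condition: 66 − 5q_i − 2Σ_{j≠i} q_j = 0.
Imposing symmetry (q_j = q for all j) turns Σ_{j≠i} q_j into 3q, so 66 = 11q and q = 6.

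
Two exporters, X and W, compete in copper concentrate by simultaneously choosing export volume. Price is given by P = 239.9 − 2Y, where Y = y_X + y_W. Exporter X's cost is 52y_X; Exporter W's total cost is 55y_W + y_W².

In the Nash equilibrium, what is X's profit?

Exporter X's profit: π = y_X(239.9 − 2(y_X + y_W)) − 52y_X.
∂π/∂y_X = 187.9 − 4y_X − 2y_W = 0, so y_X = 46.975 − 0.5y_W.
For W: ∂π/∂y_W = 184.9 − 6y_W − 2y_X = 0 ⇒ y_W = 1849/60 − (1/3)y_X.
Solving the two reaction functions simultaneously: (1 − (−0.5)(−1/3))y_X = 46.975 − 0.5·(1849/60), so (5/6)y_X = 947/30 and y_X = 37.88.
Then y_W = 1849/60 − (1/3)·37.88 = 18.19.
Price P = 239.9 − 2·56.07 = 127.76.
X's profit: (127.76 − 52)·37.88 = 2869.7888.

2869.7888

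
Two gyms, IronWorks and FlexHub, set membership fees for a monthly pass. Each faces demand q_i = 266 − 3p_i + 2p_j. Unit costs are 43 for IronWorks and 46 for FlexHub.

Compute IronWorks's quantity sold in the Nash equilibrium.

IronWorks's profit: π = (p_{IronWorks} − 43)(266 − 3p_{IronWorks} + 2p_{FlexHub}).
∂π/∂p_{IronWorks} = 395 − 6p_{IronWorks} + 2p_{FlexHub} = 0 ⇒ p_{IronWorks} = 395/6 + (1/3)p_{FlexHub}.
Similarly p_{FlexHub} = 202/3 + (1/3)p_{IronWorks}.
Solving the two reaction functions simultaneously: (1 − (1/3)(1/3))p_{IronWorks} = 395/6 + (1/3)·(202/3), so (8/9)p_{IronWorks} = 1589/18 and p_{IronWorks} = 99.3125.
Then p_{FlexHub} = 202/3 + (1/3)·99.3125 = 100.4375.
q_{IronWorks} = 266 − 3·99.3125 + 2·100.4375 = 168.9375.

168.9375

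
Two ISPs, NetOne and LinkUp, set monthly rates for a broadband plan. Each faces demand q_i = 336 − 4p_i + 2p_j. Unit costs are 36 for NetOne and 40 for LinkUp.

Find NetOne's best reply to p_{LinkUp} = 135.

93.75

NetOne's profit: π = (p_{NetOne} − 36)(336 − 4p_{NetOne} + 2p_{LinkUp}).
∂π/∂p_{NetOne} = 480 − 8p_{NetOne} + 2p_{LinkUp} = 0 ⇒ p_{NetOne} = 60 + 0.25p_{LinkUp}.
At p_{LinkUp} = 135: p_{NetOne} = 60 + 0.25·135 = 93.75.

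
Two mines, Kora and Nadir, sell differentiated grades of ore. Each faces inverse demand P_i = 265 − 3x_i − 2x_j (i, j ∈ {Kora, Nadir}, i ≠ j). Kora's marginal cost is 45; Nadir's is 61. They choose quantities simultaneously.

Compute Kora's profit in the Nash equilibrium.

Mine Kora's profit: π = x_{Kora}(265 − 3x_{Kora} − 2x_{Nadir}) − 45x_{Kora}.
∂π/∂x_{Kora} = 220 − 6x_{Kora} − 2x_{Nadir} = 0 ⇒ x_{Kora} = 110/3 − (1/3)x_{Nadir}.
Similarly x_{Nadir} = 34 − (1/3)x_{Kora}.
Plugging x_{Nadir} into Kora's best response: x_{Kora} = 110/3 − (1/3)(34 − (1/3)x_{Kora}) ⇒ (8/9)x_{Kora} = 76/3, so x_{Kora} = 28.5.
Then x_{Nadir} = 34 − (1/3)·28.5 = 24.5.
P_{Kora} = 265 − 3·28.5 − 2·24.5 = 130.5.
Profit = (130.5 − 45)·28.5 = 2436.75.

2436.75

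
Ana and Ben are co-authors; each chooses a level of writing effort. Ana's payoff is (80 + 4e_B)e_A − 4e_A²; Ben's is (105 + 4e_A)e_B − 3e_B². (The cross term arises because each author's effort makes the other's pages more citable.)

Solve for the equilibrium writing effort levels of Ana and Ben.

28.125, 36.25

Expanding Ana's payoff: 80e_A + 4e_Be_A − 4e_A².
∂π/∂e_A = 80 + 4e_B − 8e_A = 0, so e_A = 10 + 0.5e_B.
Likewise for Ben: e_B = 17.5 + (2/3)e_A.
Substituting the second reaction function into the first: e_A = 10 + 0.5(17.5 + (2/3)e_A), which gives (2/3)e_A = 18.75 ⇒ e_A = 28.125.
Then e_B = 17.5 + (2/3)·28.125 = 36.25.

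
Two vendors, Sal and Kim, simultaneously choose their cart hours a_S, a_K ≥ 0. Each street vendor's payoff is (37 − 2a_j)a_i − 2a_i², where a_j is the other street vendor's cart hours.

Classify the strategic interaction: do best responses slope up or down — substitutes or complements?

strategic substitutes

Sal's payoff is (37 − 2a_K)a_S − 2a_S².
∂π/∂a_S = 37 − 2a_K − 4a_S = 0, so a_S = 9.25 − 0.5a_K.
The best-response slope da_S/da_K = −0.5 < 0: the reaction function is downward-sloping, so the choices are strategic substitutes.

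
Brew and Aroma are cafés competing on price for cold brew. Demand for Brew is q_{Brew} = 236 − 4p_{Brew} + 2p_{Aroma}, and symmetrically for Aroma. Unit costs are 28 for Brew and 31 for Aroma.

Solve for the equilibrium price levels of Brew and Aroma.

Brew's profit: π = (p_{Brew} − 28)(236 − 4p_{Brew} + 2p_{Aroma}).
∂π/∂p_{Brew} = 348 − 8p_{Brew} + 2p_{Aroma} = 0 ⇒ p_{Brew} = 43.5 + 0.25p_{Aroma}.
Similarly p_{Aroma} = 45 + 0.25p_{Brew}.
Plugging p_{Aroma} into Brew's best response: p_{Brew} = 43.5 + 0.25(45 + 0.25p_{Brew}) ⇒ 0.9375p_{Brew} = 54.75, so p_{Brew} = 58.4.
Then p_{Aroma} = 45 + 0.25·58.4 = 59.6.

58.4, 59.6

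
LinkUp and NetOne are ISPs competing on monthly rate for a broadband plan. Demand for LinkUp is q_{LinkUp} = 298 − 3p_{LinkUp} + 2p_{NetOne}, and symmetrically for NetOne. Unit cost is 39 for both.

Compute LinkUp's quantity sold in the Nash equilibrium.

LinkUp's profit: π = (p_{LinkUp} − 39)(298 − 3p_{LinkUp} + 2p_{NetOne}).
∂π/∂p_{LinkUp} = 415 − 6p_{LinkUp} + 2p_{NetOne} = 0 ⇒ p_{LinkUp} = 415/6 + (1/3)p_{NetOne}.
Setting p_{LinkUp} = p_{NetOne} in the reaction function: p_{LinkUp} = 415/6 + (1/3)p_{LinkUp}, so p_{LinkUp} = (415/6) / (2/3) = 103.75.
q_{LinkUp} = 298 − 3·103.75 + 2·103.75 = 194.25.

194.25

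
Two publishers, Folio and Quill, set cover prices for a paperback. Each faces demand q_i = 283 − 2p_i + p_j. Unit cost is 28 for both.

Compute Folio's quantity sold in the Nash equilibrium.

170

Folio's profit: π = (p_{Folio} − 28)(283 − 2p_{Folio} + p_{Quill}).
∂π/∂p_{Folio} = 339 − 4p_{Folio} + p_{Quill} = 0 ⇒ p_{Folio} = 84.75 + 0.25p_{Quill}.
The game is symmetric, so in equilibrium p_{Quill} = p_{Folio}: the reaction function gives 0.75p_{Folio} = 84.75, hence p_{Folio} = 113.
q_{Folio} = 283 − 2·113 + 113 = 170.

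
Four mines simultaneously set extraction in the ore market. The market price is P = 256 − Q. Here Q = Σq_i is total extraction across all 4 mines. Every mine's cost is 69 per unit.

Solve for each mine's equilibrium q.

37.4

A representative mine's profit is π_i = q_i(256 − Q) − 69q_i, with Q = q_i + Σ_{j≠i} q_j.
First-order condition: 187 − 2q_i − Σ_{j≠i} q_j = 0.
In a symmetric equilibrium every mine chooses the same q, so Σ_{j≠i} q_j = 3q. The condition becomes 187 − 5q = 0, giving q = 187/5 = 37.4.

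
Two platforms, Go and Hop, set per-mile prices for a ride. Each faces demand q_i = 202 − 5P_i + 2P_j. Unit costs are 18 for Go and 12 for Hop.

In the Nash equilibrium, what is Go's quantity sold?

89.375

Go's profit: π = (P_{Go} − 18)(202 − 5P_{Go} + 2P_{Hop}).
∂π/∂P_{Go} = 292 − 10P_{Go} + 2P_{Hop} = 0 ⇒ P_{Go} = 29.2 + 0.2P_{Hop}.
Similarly P_{Hop} = 26.2 + 0.2P_{Go}.
Substituting the second reaction function into the first: P_{Go} = 29.2 + 0.2(26.2 + 0.2P_{Go}), which gives 0.96P_{Go} = 34.44 ⇒ P_{Go} = 35.875.
Then P_{Hop} = 26.2 + 0.2·35.875 = 33.375.
q_{Go} = 202 − 5·35.875 + 2·33.375 = 89.375.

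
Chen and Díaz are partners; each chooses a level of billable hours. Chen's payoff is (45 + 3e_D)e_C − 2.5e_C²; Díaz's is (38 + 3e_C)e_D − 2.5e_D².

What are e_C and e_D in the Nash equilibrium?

Expanding Chen's payoff: 45e_C + 3e_De_C − 2.5e_C².
∂π/∂e_C = 45 + 3e_D − 5e_C = 0, so e_C = 9 + 0.6e_D.
Likewise for Díaz: e_D = 7.6 + 0.6e_C.
Substituting the second reaction function into the first: e_C = 9 + 0.6(7.6 + 0.6e_C), which gives 0.64e_C = 13.56 ⇒ e_C = 21.1875.
Then e_D = 7.6 + 0.6·21.1875 = 20.3125.

21.1875, 20.3125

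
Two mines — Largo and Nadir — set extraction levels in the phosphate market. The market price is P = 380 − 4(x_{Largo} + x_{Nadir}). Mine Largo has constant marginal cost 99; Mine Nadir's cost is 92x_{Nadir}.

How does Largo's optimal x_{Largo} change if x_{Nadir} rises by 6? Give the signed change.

-3

Mine Largo's profit: π = x_{Largo}(380 − 4(x_{Largo} + x_{Nadir})) − 99x_{Largo}.
∂π/∂x_{Largo} = 281 − 8x_{Largo} − 4x_{Nadir} = 0, so x_{Largo} = 35.125 − 0.5x_{Nadir}.
The reaction-function slope is −0.5, so a 6-unit rise in x_{Nadir} moves x_{Largo} by −0.5 × 6 = −3. Largo's best response falls — the actions are strategic substitutes.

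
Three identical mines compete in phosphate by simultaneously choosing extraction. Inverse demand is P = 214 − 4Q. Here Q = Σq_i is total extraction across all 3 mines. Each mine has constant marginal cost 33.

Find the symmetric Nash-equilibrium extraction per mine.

11.3125

A representative mine's profit is π_i = q_i(214 − 4Q) − 33q_i, with Q = q_i + Σ_{j≠i} q_j.
First-order condition: 181 − 8q_i − 4Σ_{j≠i} q_j = 0.
With identical mines, set every q_j = q: then 181 − 8q − 8q = 0, i.e. q = 181/16 = 11.3125.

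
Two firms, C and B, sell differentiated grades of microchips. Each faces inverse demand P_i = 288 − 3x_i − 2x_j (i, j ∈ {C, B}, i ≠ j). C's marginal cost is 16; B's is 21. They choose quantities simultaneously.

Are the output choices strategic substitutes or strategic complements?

strategic substitutes

Firm C's profit: π = x_C(288 − 3x_C − 2x_B) − 16x_C.
∂π/∂x_C = 272 − 6x_C − 2x_B = 0 ⇒ x_C = 136/3 − (1/3)x_B.
The best-response slope dx_C/dx_B = −1/3 < 0: the reaction function is downward-sloping, so the choices are strategic substitutes.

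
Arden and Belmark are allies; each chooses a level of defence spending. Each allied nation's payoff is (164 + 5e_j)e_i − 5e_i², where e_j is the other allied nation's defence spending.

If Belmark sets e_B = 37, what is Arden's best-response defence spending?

34.9

Arden's payoff is (164 + 5e_B)e_A − 5e_A².
∂π/∂e_A = 164 + 5e_B − 10e_A = 0, so e_A = 16.4 + 0.5e_B.
At e_B = 37: e_A = 16.4 + 0.5·37 = 34.9.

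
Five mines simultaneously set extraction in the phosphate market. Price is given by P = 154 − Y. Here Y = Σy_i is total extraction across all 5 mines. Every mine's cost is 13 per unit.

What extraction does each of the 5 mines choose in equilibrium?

23.5

A representative mine's profit is π_i = y_i(154 − Y) − 13y_i, with Y = y_i + Σ_{j≠i} y_j.
First-order condition: 141 − 2y_i − Σ_{j≠i} y_j = 0.
Imposing symmetry (y_j = y for all j) turns Σ_{j≠i} y_j into 4y, so 141 = 6y and y = 23.5.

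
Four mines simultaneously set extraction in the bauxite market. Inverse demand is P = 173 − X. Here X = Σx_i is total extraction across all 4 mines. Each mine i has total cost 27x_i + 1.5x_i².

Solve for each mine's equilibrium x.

A representative mine's profit is π_i = x_i(173 − X) − 27x_i − 1.5x_i², with X = x_i + Σ_{j≠i} x_j.
First-order condition: 146 − 5x_i − Σ_{j≠i} x_j = 0.
With identical mines, set every x_j = x: then 146 − 5x − 3x = 0, i.e. x = 146/8 = 18.25.

18.25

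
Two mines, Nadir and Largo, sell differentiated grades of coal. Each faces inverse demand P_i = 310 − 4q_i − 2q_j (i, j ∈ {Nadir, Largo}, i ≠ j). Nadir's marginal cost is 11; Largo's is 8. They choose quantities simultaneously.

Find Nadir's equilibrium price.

Mine Nadir's profit: π = q_{Nadir}(310 − 4q_{Nadir} − 2q_{Largo}) − 11q_{Nadir}.
∂π/∂q_{Nadir} = 299 − 8q_{Nadir} − 2q_{Largo} = 0 ⇒ q_{Nadir} = 37.375 − 0.25q_{Largo}.
Similarly q_{Largo} = 37.75 − 0.25q_{Nadir}.
Substituting the second reaction function into the first: q_{Nadir} = 37.375 − 0.25(37.75 − 0.25q_{Nadir}), which gives 0.9375q_{Nadir} = 27.9375 ⇒ q_{Nadir} = 29.8.
Then q_{Largo} = 37.75 − 0.25·29.8 = 30.3.
P_{Nadir} = 310 − 4·29.8 − 2·30.3 = 130.2.

130.2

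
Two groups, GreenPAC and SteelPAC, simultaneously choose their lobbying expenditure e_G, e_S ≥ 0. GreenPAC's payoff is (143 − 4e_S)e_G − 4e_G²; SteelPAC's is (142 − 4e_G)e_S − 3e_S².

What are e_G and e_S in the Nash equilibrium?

Expanding GreenPAC's payoff: 143e_G − 4e_Se_G − 4e_G².
∂π/∂e_G = 143 − 4e_S − 8e_G = 0, so e_G = 17.875 − 0.5e_S.
Likewise for SteelPAC: e_S = 71/3 − (2/3)e_G.
Solving the two reaction functions simultaneously: (1 − (−0.5)(−2/3))e_G = 17.875 − 0.5·(71/3), so (2/3)e_G = 145/24 and e_G = 9.0625.
Then e_S = 71/3 − (2/3)·9.0625 = 17.625.

9.0625, 17.625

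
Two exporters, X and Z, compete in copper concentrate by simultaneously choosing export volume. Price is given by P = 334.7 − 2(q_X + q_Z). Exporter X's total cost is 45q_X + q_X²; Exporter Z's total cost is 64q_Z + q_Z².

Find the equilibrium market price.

Exporter X's profit: π = q_X(334.7 − 2(q_X + q_Z)) − 45q_X − q_X².
∂π/∂q_X = 289.7 − 6q_X − 2q_Z = 0, so q_X = 2897/60 − (1/3)q_Z.
By the same steps for Z: q_Z = 2707/60 − (1/3)q_X.
Plugging q_Z into X's best response: q_X = 2897/60 − (1/3)(2707/60 − (1/3)q_X) ⇒ (8/9)q_X = 1496/45, so q_X = 37.4.
Then q_Z = 2707/60 − (1/3)·37.4 = 32.65.
Equilibrium price: P = 334.7 − 2·70.05 = 194.6.

194.6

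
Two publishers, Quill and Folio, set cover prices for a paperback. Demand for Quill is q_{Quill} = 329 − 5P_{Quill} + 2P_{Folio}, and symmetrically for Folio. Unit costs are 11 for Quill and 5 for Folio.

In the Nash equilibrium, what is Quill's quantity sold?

Quill's profit: π = (P_{Quill} − 11)(329 − 5P_{Quill} + 2P_{Folio}).
∂π/∂P_{Quill} = 384 − 10P_{Quill} + 2P_{Folio} = 0 ⇒ P_{Quill} = 38.4 + 0.2P_{Folio}.
Similarly P_{Folio} = 35.4 + 0.2P_{Quill}.
Plugging P_{Folio} into Quill's best response: P_{Quill} = 38.4 + 0.2(35.4 + 0.2P_{Quill}) ⇒ 0.96P_{Quill} = 45.48, so P_{Quill} = 47.375.
Then P_{Folio} = 35.4 + 0.2·47.375 = 44.875.
q_{Quill} = 329 − 5·47.375 + 2·44.875 = 181.875.

181.875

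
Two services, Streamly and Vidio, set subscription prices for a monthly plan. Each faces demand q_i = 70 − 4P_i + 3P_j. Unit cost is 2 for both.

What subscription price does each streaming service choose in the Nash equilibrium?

Streamly's profit: π = (P_{Streamly} − 2)(70 − 4P_{Streamly} + 3P_{Vidio}).
∂π/∂P_{Streamly} = 78 − 8P_{Streamly} + 3P_{Vidio} = 0 ⇒ P_{Streamly} = 9.75 + 0.375P_{Vidio}.
Setting P_{Streamly} = P_{Vidio} in the reaction function: P_{Streamly} = 9.75 + 0.375P_{Streamly}, so P_{Streamly} = 9.75 / 0.625 = 15.6.

15.6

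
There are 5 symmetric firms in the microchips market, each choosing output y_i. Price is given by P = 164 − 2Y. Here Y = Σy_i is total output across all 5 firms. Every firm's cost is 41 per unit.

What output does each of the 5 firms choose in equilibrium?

A representative firm's profit is π_i = y_i(164 − 2Y) − 41y_i, with Y = y_i + Σ_{j≠i} y_j.
First-order condition: 123 − 4y_i − 2Σ_{j≠i} y_j = 0.
Imposing symmetry (y_j = y for all j) turns Σ_{j≠i} y_j into 4y, so 123 = 12y and y = 10.25.

10.25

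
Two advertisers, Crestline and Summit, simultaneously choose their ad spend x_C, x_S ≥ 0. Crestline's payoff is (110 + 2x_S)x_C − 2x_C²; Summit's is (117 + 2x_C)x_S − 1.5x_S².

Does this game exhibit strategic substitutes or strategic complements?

strategic complements

Expanding Crestline's payoff: 110x_C + 2x_Sx_C − 2x_C².
∂π/∂x_C = 110 + 2x_S − 4x_C = 0, so x_C = 27.5 + 0.5x_S.
The best-response slope dx_C/dx_S = 0.5 > 0: the reaction function is upward-sloping, so the choices are strategic complements.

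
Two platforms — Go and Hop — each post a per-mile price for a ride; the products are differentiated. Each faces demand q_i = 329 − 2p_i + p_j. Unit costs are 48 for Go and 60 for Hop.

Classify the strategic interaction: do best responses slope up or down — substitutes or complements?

Go's profit: π = (p_{Go} − 48)(329 − 2p_{Go} + p_{Hop}).
∂π/∂p_{Go} = 425 − 4p_{Go} + p_{Hop} = 0 ⇒ p_{Go} = 106.25 + 0.25p_{Hop}.
The best-response slope dp_{Go}/dp_{Hop} = 0.25 > 0: the reaction function is upward-sloping, so the choices are strategic complements.

strategic complements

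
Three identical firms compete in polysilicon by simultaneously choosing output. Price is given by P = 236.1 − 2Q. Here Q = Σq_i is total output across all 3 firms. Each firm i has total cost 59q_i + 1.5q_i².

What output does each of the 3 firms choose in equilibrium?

A representative firm's profit is π_i = q_i(236.1 − 2Q) − 59q_i − 1.5q_i², with Q = q_i + Σ_{j≠i} q_j.
First-order condition: 177.1 − 7q_i − 2Σ_{j≠i} q_j = 0.
In a symmetric equilibrium every firm chooses the same q, so Σ_{j≠i} q_j = 2q. The condition becomes 177.1 − 11q = 0, giving q = 177.1/11 = 16.1.

16.1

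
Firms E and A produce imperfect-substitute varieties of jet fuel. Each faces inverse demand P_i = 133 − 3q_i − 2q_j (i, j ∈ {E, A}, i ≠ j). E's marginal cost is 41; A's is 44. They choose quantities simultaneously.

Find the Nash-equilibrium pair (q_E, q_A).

11.6875, 10.9375

Firm E's profit: π = q_E(133 − 3q_E − 2q_A) − 41q_E.
∂π/∂q_E = 92 − 6q_E − 2q_A = 0 ⇒ q_E = 46/3 − (1/3)q_A.
Similarly q_A = 89/6 − (1/3)q_E.
Substituting the second reaction function into the first: q_E = 46/3 − (1/3)(89/6 − (1/3)q_E), which gives (8/9)q_E = 187/18 ⇒ q_E = 11.6875.
Then q_A = 89/6 − (1/3)·11.6875 = 10.9375.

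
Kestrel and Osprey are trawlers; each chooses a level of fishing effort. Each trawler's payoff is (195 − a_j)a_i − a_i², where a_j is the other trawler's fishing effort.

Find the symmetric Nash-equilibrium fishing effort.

Kestrel's payoff is (195 − a_O)a_K − a_K².
∂π/∂a_K = 195 − a_O − 2a_K = 0, so a_K = 97.5 − 0.5a_O.
Setting a_K = a_O in the reaction function: a_K = 97.5 − 0.5a_K, so a_K = 97.5 / 1.5 = 65.

65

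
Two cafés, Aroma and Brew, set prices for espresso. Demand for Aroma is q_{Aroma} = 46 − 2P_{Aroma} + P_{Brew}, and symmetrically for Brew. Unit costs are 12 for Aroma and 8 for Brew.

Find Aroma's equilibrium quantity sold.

21.6

Aroma's profit: π = (P_{Aroma} − 12)(46 − 2P_{Aroma} + P_{Brew}).
∂π/∂P_{Aroma} = 70 − 4P_{Aroma} + P_{Brew} = 0 ⇒ P_{Aroma} = 17.5 + 0.25P_{Brew}.
Similarly P_{Brew} = 15.5 + 0.25P_{Aroma}.
Solving the two reaction functions simultaneously: (1 − (0.25)(0.25))P_{Aroma} = 17.5 + 0.25·15.5, so 0.9375P_{Aroma} = 21.375 and P_{Aroma} = 22.8.
Then P_{Brew} = 15.5 + 0.25·22.8 = 21.2.
q_{Aroma} = 46 − 2·22.8 + 21.2 = 21.6.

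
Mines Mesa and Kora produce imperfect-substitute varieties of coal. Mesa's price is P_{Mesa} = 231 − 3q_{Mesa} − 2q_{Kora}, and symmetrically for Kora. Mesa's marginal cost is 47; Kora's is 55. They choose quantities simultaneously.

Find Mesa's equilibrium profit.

1656.75

Mine Mesa's profit: π = q_{Mesa}(231 − 3q_{Mesa} − 2q_{Kora}) − 47q_{Mesa}.
∂π/∂q_{Mesa} = 184 − 6q_{Mesa} − 2q_{Kora} = 0 ⇒ q_{Mesa} = 92/3 − (1/3)q_{Kora}.
Similarly q_{Kora} = 88/3 − (1/3)q_{Mesa}.
Substituting the second reaction function into the first: q_{Mesa} = 92/3 − (1/3)(88/3 − (1/3)q_{Mesa}), which gives (8/9)q_{Mesa} = 188/9 ⇒ q_{Mesa} = 23.5.
Then q_{Kora} = 88/3 − (1/3)·23.5 = 21.5.
P_{Mesa} = 231 − 3·23.5 − 2·21.5 = 117.5.
Profit = (117.5 − 47)·23.5 = 1656.75.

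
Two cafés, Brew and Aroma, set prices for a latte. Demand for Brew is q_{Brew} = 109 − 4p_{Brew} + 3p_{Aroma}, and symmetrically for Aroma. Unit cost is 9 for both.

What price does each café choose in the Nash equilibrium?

Brew's profit: π = (p_{Brew} − 9)(109 − 4p_{Brew} + 3p_{Aroma}).
∂π/∂p_{Brew} = 145 − 8p_{Brew} + 3p_{Aroma} = 0 ⇒ p_{Brew} = 18.125 + 0.375p_{Aroma}.
By symmetry p_{Aroma} = p_{Brew}; substituting into the reaction function, 0.625p_{Brew} = 18.125 and p_{Brew} = 29.

29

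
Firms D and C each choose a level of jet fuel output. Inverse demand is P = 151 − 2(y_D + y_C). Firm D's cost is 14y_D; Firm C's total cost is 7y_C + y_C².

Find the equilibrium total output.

Firm D's profit: π = y_D(151 − 2(y_D + y_C)) − 14y_D.
∂π/∂y_D = 137 − 4y_D − 2y_C = 0, so y_D = 34.25 − 0.5y_C.
For C: ∂π/∂y_C = 144 − 6y_C − 2y_D = 0 ⇒ y_C = 24 − (1/3)y_D.
Substituting the second reaction function into the first: y_D = 34.25 − 0.5(24 − (1/3)y_D), which gives (5/6)y_D = 22.25 ⇒ y_D = 26.7.
Then y_C = 24 − (1/3)·26.7 = 15.1.
Total output: 26.7 + 15.1 = 41.8.

41.8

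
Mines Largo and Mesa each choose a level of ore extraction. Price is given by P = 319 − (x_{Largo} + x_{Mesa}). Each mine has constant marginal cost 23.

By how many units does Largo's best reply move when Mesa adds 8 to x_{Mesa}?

-4

Mine Largo's profit: π = x_{Largo}(319 − (x_{Largo} + x_{Mesa})) − 23x_{Largo}.
∂π/∂x_{Largo} = 296 − 2x_{Largo} − x_{Mesa} = 0, so x_{Largo} = 148 − 0.5x_{Mesa}.
The reaction-function slope is −0.5, so an 8-unit rise in x_{Mesa} moves x_{Largo} by −0.5 × 8 = −4. Largo's best response falls — the actions are strategic substitutes.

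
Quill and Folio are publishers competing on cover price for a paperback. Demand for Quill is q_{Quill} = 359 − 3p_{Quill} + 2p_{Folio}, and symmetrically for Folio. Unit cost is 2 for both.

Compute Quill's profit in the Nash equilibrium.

23896.6875

Quill's profit: π = (p_{Quill} − 2)(359 − 3p_{Quill} + 2p_{Folio}).
∂π/∂p_{Quill} = 365 − 6p_{Quill} + 2p_{Folio} = 0 ⇒ p_{Quill} = 365/6 + (1/3)p_{Folio}.
By symmetry p_{Folio} = p_{Quill}; substituting into the reaction function, (2/3)p_{Quill} = 365/6 and p_{Quill} = 91.25.
q_{Quill} = 359 − 3·91.25 + 2·91.25 = 267.75.
Profit = (91.25 − 2)·267.75 = 23896.6875.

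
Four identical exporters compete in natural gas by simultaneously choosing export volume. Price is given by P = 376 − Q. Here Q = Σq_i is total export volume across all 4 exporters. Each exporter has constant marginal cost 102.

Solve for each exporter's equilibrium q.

A representative exporter's profit is π_i = q_i(376 − Q) − 102q_i, with Q = q_i + Σ_{j≠i} q_j.
First-order condition: 274 − 2q_i − Σ_{j≠i} q_j = 0.
Imposing symmetry (q_j = q for all j) turns Σ_{j≠i} q_j into 3q, so 274 = 5q and q = 54.8.

54.8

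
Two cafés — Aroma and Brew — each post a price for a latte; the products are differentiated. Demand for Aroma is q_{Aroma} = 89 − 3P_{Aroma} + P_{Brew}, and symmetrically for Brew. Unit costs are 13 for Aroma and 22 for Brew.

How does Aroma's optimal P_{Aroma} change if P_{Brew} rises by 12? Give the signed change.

Aroma's profit: π = (P_{Aroma} − 13)(89 − 3P_{Aroma} + P_{Brew}).
∂π/∂P_{Aroma} = 128 − 6P_{Aroma} + P_{Brew} = 0 ⇒ P_{Aroma} = 64/3 + (1/6)P_{Brew}.
The reaction-function slope is 1/6, so a 12-unit rise in P_{Brew} moves P_{Aroma} by 1/6 × 12 = 2. Aroma's best response rises — the actions are strategic complements.

2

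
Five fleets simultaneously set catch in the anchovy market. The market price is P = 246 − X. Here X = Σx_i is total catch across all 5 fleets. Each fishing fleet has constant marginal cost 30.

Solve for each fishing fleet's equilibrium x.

36

A representative fishing fleet's profit is π_i = x_i(246 − X) − 30x_i, with X = x_i + Σ_{j≠i} x_j.
First-order condition: 216 − 2x_i − Σ_{j≠i} x_j = 0.
With identical fishing fleets, set every x_j = x: then 216 − 2x − 4x = 0, i.e. x = 216/6 = 36.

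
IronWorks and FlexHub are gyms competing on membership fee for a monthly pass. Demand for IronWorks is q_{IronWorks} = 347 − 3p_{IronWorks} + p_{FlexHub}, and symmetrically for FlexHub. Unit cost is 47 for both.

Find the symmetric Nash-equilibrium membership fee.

IronWorks's profit: π = (p_{IronWorks} − 47)(347 − 3p_{IronWorks} + p_{FlexHub}).
∂π/∂p_{IronWorks} = 488 − 6p_{IronWorks} + p_{FlexHub} = 0 ⇒ p_{IronWorks} = 244/3 + (1/6)p_{FlexHub}.
By symmetry p_{FlexHub} = p_{IronWorks}; substituting into the reaction function, (5/6)p_{IronWorks} = 244/3 and p_{IronWorks} = 97.6.

97.6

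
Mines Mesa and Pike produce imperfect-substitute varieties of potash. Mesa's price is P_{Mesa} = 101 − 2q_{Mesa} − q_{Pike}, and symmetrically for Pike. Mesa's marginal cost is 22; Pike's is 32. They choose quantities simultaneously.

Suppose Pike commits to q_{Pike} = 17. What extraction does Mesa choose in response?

15.5

Mine Mesa's profit: π = q_{Mesa}(101 − 2q_{Mesa} − q_{Pike}) − 22q_{Mesa}.
∂π/∂q_{Mesa} = 79 − 4q_{Mesa} − q_{Pike} = 0 ⇒ q_{Mesa} = 19.75 − 0.25q_{Pike}.
At q_{Pike} = 17: q_{Mesa} = 19.75 − 0.25·17 = 15.5.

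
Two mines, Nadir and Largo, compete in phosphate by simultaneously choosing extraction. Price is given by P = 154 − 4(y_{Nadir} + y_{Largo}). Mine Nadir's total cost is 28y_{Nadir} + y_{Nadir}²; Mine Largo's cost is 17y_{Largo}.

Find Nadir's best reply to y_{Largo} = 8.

Mine Nadir's profit: π = y_{Nadir}(154 − 4(y_{Nadir} + y_{Largo})) − 28y_{Nadir} − y_{Nadir}².
∂π/∂y_{Nadir} = 126 − 10y_{Nadir} − 4y_{Largo} = 0, so y_{Nadir} = 12.6 − 0.4y_{Largo}.
At y_{Largo} = 8: y_{Nadir} = 12.6 − 0.4·8 = 9.4.

9.4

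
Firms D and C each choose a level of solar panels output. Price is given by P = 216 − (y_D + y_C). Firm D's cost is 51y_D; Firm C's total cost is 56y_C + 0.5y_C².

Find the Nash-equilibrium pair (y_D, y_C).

67, 31

Firm D's profit: π = y_D(216 − (y_D + y_C)) − 51y_D.
∂π/∂y_D = 165 − 2y_D − y_C = 0, so y_D = 82.5 − 0.5y_C.
For C: ∂π/∂y_C = 160 − 3y_C − y_D = 0 ⇒ y_C = 160/3 − (1/3)y_D.
Substituting the second reaction function into the first: y_D = 82.5 − 0.5(160/3 − (1/3)y_D), which gives (5/6)y_D = 335/6 ⇒ y_D = 67.
Then y_C = 160/3 − (1/3)·67 = 31.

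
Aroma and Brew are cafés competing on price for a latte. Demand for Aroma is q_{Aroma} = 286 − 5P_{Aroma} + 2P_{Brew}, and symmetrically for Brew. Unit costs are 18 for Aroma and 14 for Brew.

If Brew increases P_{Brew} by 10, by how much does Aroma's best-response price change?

2

Aroma's profit: π = (P_{Aroma} − 18)(286 − 5P_{Aroma} + 2P_{Brew}).
∂π/∂P_{Aroma} = 376 − 10P_{Aroma} + 2P_{Brew} = 0 ⇒ P_{Aroma} = 37.6 + 0.2P_{Brew}.
The reaction-function slope is 0.2, so a 10-unit rise in P_{Brew} moves P_{Aroma} by 0.2 × 10 = 2. Aroma's best response rises — the actions are strategic complements.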